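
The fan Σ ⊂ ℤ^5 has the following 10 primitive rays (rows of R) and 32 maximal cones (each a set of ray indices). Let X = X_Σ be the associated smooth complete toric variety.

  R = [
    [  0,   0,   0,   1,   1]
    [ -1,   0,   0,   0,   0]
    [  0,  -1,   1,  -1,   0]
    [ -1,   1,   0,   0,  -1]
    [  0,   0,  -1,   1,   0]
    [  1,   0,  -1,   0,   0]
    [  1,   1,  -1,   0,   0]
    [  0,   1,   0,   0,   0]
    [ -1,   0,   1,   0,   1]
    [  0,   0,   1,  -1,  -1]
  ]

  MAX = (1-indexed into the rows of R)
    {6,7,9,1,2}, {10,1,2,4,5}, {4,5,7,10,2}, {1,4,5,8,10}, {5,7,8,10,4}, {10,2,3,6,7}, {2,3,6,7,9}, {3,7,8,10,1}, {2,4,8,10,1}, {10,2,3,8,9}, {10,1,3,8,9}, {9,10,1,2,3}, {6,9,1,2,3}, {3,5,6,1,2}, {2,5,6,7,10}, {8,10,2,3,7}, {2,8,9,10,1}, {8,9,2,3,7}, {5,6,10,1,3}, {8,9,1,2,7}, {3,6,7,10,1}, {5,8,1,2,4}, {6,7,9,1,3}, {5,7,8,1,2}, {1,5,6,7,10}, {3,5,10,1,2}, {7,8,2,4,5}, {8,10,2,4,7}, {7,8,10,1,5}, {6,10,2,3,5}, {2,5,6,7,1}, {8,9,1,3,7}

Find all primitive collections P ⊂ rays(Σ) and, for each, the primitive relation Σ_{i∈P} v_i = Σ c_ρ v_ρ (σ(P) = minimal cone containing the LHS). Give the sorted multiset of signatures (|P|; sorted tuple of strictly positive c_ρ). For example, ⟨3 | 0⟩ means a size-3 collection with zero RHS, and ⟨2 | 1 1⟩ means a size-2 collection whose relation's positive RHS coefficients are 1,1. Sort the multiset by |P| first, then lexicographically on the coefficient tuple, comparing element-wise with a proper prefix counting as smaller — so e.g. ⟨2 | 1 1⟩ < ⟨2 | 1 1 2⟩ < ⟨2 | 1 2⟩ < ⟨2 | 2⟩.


The 15 primitive collections of Σ (r=10, n=5):

  P={6,8}:  v_{6} + v_{8} = v_{7}  so sig = ⟨2 | 1⟩
  P={3,4}:  v_{3} + v_{4} = v_{2} + v_{10}  so sig = ⟨2 | 1 1⟩
  P={5,9}:  v_{5} + v_{9} = v_{1} + v_{2}  so sig = ⟨2 | 1 1⟩
  P={4,6}:  v_{4} + v_{6} = v_{2} + v_{5} + v_{7} + v_{10}  so sig = ⟨2 | 1 1 1 1⟩
  P={4,9}:  v_{4} + v_{9} = v_{1} + 2·v_{2} + v_{8} + v_{10}  so sig = ⟨2 | 1 1 1 2⟩
  P={3,5,8}:  v_{3} + v_{5} + v_{8} = 0  so sig = ⟨3 | 0⟩
  P={3,5,7}:  v_{3} + v_{5} + v_{7} = v_{6}  so sig = ⟨3 | 1⟩
  P={6,9,10}:  v_{6} + v_{9} + v_{10} = v_{3} + v_{8}  so sig = ⟨3 | 1 1⟩
  P={1,4,7}:  v_{1} + v_{4} + v_{7} = v_{5} + 2·v_{8}  so sig = ⟨3 | 1 2⟩
  P={7,9,10}:  v_{7} + v_{9} + v_{10} = v_{3} + 2·v_{8}  so sig = ⟨3 | 1 2⟩
  P={1,2,6,10}:  v_{1} + v_{2} + v_{6} + v_{10} = 0  so sig = ⟨4 | 0⟩
  P={1,2,3,8}:  v_{1} + v_{2} + v_{3} + v_{8} = v_{9}  so sig = ⟨4 | 1⟩
  P={1,2,7,10}:  v_{1} + v_{2} + v_{7} + v_{10} = v_{8}  so sig = ⟨4 | 1⟩
  P={2,5,8,10}:  v_{2} + v_{5} + v_{8} + v_{10} = v_{4}  so sig = ⟨4 | 1⟩
  P={1,2,3,7}:  v_{1} + v_{2} + v_{3} + v_{7} = v_{6} + v_{9}  so sig = ⟨4 | 1 1⟩

Hence PRS(X_Σ) =
[⟨2 | 1⟩, ⟨2 | 1 1⟩, ⟨2 | 1 1⟩, ⟨2 | 1 1 1 1⟩, ⟨2 | 1 1 1 2⟩, ⟨3 | 0⟩, ⟨3 | 1⟩, ⟨3 | 1 1⟩, ⟨3 | 1 2⟩, ⟨3 | 1 2⟩, ⟨4 | 0⟩, ⟨4 | 1⟩, ⟨4 | 1⟩, ⟨4 | 1⟩, ⟨4 | 1 1⟩]


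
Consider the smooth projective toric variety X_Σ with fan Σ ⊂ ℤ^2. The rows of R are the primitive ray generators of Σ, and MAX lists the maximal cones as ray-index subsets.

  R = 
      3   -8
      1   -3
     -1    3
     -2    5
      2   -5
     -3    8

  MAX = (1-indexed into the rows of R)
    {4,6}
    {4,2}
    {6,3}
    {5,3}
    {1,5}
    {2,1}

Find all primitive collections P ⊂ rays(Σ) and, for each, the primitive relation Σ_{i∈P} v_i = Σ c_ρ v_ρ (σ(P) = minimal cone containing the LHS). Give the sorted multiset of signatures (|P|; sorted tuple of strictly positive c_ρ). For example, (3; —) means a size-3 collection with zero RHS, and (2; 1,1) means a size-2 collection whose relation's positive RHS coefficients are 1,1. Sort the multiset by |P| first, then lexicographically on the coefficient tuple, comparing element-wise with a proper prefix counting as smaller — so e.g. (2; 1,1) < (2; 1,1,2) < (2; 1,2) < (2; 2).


Minimal non-faces — 9 found among 6 rays, 6 max cones:

  {1,6}:  v_{1} + v_{6} = 0 — sig = (2; —)
  {2,3}:  v_{2} + v_{3} = 0 — sig = (2; —)
  {4,5}:  v_{4} + v_{5} = 0 — sig = (2; —)
  {1,3}:  v_{1} + v_{3} = v_{5} — sig = (2; 1)
  {1,4}:  v_{1} + v_{4} = v_{2} — sig = (2; 1)
  {2,5}:  v_{2} + v_{5} = v_{1} — sig = (2; 1)
  {2,6}:  v_{2} + v_{6} = v_{4} — sig = (2; 1)
  {3,4}:  v_{3} + v_{4} = v_{6} — sig = (2; 1)
  {5,6}:  v_{5} + v_{6} = v_{3} — sig = (2; 1)

Sorted signature multiset PRS(X):
{ (2; —) ×3,  (2; 1) ×6 }


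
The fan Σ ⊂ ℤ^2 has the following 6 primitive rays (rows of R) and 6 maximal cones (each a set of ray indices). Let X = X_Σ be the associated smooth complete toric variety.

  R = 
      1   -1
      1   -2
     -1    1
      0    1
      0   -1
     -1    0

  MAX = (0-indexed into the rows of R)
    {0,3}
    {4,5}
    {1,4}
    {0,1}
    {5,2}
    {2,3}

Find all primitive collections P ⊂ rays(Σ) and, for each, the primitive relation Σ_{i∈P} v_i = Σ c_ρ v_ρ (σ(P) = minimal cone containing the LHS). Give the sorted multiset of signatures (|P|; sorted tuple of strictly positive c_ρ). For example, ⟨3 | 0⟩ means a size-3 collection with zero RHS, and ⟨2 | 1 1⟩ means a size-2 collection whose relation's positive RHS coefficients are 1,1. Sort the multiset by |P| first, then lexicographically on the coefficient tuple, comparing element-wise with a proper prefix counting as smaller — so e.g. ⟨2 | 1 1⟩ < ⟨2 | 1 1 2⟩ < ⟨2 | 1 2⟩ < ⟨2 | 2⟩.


9 minimal non-faces of Δ(Σ) (on 6 rays):

  • {0,2}:  v_{0} + v_{2} = 0  so sig = ⟨2 | 0⟩
  • {3,4}:  v_{3} + v_{4} = 0  so sig = ⟨2 | 0⟩
  • {0,4}:  v_{0} + v_{4} = v_{1}  so sig = ⟨2 | 1⟩
  • {0,5}:  v_{0} + v_{5} = v_{4}  so sig = ⟨2 | 1⟩
  • {1,2}:  v_{1} + v_{2} = v_{4}  so sig = ⟨2 | 1⟩
  • {1,3}:  v_{1} + v_{3} = v_{0}  so sig = ⟨2 | 1⟩
  • {2,4}:  v_{2} + v_{4} = v_{5}  so sig = ⟨2 | 1⟩
  • {3,5}:  v_{3} + v_{5} = v_{2}  so sig = ⟨2 | 1⟩
  • {1,5}:  v_{1} + v_{5} = 2·v_{4}  so sig = ⟨2 | 2⟩

so the primitive-relation signature multiset is
    ⟨2 | 0⟩
    ⟨2 | 0⟩
    ⟨2 | 1⟩
    ⟨2 | 1⟩
    ⟨2 | 1⟩
    ⟨2 | 1⟩
    ⟨2 | 1⟩
    ⟨2 | 1⟩
    ⟨2 | 2⟩


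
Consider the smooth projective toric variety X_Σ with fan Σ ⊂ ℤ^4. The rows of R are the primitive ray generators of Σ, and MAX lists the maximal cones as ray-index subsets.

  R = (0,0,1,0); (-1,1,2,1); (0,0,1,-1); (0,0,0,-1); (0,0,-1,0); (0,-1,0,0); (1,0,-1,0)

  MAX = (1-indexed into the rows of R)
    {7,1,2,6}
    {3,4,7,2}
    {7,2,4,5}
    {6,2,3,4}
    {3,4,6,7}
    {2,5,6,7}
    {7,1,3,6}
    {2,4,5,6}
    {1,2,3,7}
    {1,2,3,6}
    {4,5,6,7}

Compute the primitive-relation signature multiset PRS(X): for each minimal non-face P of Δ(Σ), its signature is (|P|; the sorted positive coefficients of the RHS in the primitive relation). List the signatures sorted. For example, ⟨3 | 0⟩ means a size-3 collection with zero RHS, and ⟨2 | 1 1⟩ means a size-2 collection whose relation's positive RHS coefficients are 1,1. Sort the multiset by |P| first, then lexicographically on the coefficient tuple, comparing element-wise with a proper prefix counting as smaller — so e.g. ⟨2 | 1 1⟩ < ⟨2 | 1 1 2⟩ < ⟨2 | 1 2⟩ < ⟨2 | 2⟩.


The 5 primitive collections of Σ (r=7, n=4):

  P={1,5}:  v_{1} + v_{5} = 0 ; sig = ⟨2 | 0⟩
  P={1,4}:  v_{1} + v_{4} = v_{3} ; sig = ⟨2 | 1⟩
  P={3,5}:  v_{3} + v_{5} = v_{4} ; sig = ⟨2 | 1⟩
  P={2,4,6,7}:  v_{2} + v_{4} + v_{6} + v_{7} = v_{1} ; sig = ⟨4 | 1⟩
  P={2,3,6,7}:  v_{2} + v_{3} + v_{6} + v_{7} = 2·v_{1} ; sig = ⟨4 | 2⟩

so the primitive-relation signature multiset is
[⟨2 | 0⟩, ⟨2 | 1⟩, ⟨2 | 1⟩, ⟨4 | 1⟩, ⟨4 | 2⟩]


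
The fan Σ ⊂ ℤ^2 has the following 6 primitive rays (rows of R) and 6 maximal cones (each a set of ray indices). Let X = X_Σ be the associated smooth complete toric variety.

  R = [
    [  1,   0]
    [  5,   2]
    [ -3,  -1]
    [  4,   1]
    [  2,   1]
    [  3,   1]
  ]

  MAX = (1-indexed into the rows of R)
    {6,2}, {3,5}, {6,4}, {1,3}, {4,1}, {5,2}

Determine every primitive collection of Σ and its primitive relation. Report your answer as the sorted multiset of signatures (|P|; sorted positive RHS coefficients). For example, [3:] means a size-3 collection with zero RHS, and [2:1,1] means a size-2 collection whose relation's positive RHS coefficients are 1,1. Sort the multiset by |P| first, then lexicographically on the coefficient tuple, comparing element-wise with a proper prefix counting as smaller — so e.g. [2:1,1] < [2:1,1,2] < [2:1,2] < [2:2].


9 minimal non-faces of Δ(Σ) (on 6 rays):

  • {3,6}:  v_{3} + v_{6} = 0  ⇒ sig = [2:]
  • {1,5}:  v_{1} + v_{5} = v_{6}  ⇒ sig = [2:1]
  • {1,6}:  v_{1} + v_{6} = v_{4}  ⇒ sig = [2:1]
  • {2,3}:  v_{2} + v_{3} = v_{5}  ⇒ sig = [2:1]
  • {3,4}:  v_{3} + v_{4} = v_{1}  ⇒ sig = [2:1]
  • {5,6}:  v_{5} + v_{6} = v_{2}  ⇒ sig = [2:1]
  • {1,2}:  v_{1} + v_{2} = 2·v_{6}  ⇒ sig = [2:2]
  • {4,5}:  v_{4} + v_{5} = 2·v_{6}  ⇒ sig = [2:2]
  • {2,4}:  v_{2} + v_{4} = 3·v_{6}  ⇒ sig = [2:3]

Signatures (|P|; sorted positive RHS coefficients), sorted:
    |P|=2: 9 collections, coeffs (), (1), (1), (1), (1), (1), (2), (2), (3)


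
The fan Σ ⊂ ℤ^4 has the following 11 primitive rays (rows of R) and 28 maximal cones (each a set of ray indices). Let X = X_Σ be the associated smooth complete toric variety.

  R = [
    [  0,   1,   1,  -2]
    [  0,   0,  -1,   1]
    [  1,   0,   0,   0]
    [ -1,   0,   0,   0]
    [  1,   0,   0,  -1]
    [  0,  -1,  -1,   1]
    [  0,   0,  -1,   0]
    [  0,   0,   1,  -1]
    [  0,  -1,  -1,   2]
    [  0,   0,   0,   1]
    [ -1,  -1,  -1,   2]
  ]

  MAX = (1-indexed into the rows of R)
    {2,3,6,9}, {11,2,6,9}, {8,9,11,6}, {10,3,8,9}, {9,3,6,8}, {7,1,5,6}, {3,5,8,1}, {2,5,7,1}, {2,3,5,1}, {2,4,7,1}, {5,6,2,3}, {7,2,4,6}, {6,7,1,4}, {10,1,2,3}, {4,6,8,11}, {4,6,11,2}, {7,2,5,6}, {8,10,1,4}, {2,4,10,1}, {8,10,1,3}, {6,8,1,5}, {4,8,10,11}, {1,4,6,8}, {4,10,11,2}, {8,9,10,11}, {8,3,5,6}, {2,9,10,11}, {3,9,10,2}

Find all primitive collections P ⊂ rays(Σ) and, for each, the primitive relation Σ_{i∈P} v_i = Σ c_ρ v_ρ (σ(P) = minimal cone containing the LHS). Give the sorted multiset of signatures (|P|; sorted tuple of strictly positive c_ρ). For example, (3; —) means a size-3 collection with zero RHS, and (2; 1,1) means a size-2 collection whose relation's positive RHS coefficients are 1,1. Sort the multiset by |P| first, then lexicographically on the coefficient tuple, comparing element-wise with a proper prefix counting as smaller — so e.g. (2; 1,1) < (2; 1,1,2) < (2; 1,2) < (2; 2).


Σ has 18 primitive collections:

  {1,9}:  v_{1} + v_{9} = 0  →  sig = (2; —)
  {2,8}:  v_{2} + v_{8} = 0  →  sig = (2; —)
  {3,4}:  v_{3} + v_{4} = 0  →  sig = (2; —)
  {1,11}:  v_{1} + v_{11} = v_{4}  →  sig = (2; 1)
  {3,11}:  v_{3} + v_{11} = v_{9}  →  sig = (2; 1)
  {4,9}:  v_{4} + v_{9} = v_{11}  →  sig = (2; 1)
  {5,10}:  v_{5} + v_{10} = v_{3}  →  sig = (2; 1)
  {5,11}:  v_{5} + v_{11} = v_{6}  →  sig = (2; 1)
  {6,10}:  v_{6} + v_{10} = v_{9}  →  sig = (2; 1)
  {7,10}:  v_{7} + v_{10} = v_{2}  →  sig = (2; 1)
  {3,7}:  v_{3} + v_{7} = v_{2} + v_{5}  →  sig = (2; 1,1)
  {4,5}:  v_{4} + v_{5} = v_{1} + v_{6}  →  sig = (2; 1,1)
  {5,9}:  v_{5} + v_{9} = v_{3} + v_{6}  →  sig = (2; 1,1)
  {7,8}:  v_{7} + v_{8} = v_{1} + v_{6}  →  sig = (2; 1,1)
  {7,9}:  v_{7} + v_{9} = v_{2} + v_{6}  →  sig = (2; 1,1)
  {7,11}:  v_{7} + v_{11} = v_{2} + v_{4} + v_{6}  →  sig = (2; 1,1,1)
  {1,2,6}:  v_{1} + v_{2} + v_{6} = v_{7}  →  sig = (3; 1)
  {1,3,6}:  v_{1} + v_{3} + v_{6} = v_{5}  →  sig = (3; 1)

Hence PRS(X_Σ) =
{ (2; —) ×3,  (2; 1) ×7,  (2; 1,1) ×5,  (2; 1,1,1),  (3; 1) ×2 }


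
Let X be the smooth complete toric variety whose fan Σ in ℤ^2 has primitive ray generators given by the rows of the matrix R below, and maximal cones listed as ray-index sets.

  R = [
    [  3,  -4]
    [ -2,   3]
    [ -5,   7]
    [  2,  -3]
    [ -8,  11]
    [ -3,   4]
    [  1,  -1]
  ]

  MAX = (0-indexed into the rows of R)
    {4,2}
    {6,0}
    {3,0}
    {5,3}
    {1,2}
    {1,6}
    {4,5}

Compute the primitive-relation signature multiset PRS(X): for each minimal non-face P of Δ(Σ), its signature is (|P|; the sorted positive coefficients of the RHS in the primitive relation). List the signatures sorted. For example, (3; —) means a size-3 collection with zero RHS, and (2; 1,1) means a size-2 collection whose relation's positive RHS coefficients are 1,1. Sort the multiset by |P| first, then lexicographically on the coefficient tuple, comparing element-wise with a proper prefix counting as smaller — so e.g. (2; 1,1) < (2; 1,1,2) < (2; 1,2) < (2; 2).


14 collections generate NE(X_Σ); each relation:

  P={0,5}:  v_{0} + v_{5} = 0 ; sig = (2; —)
  P={1,3}:  v_{1} + v_{3} = 0 ; sig = (2; —)
  P={0,1}:  v_{0} + v_{1} = v_{6} ; sig = (2; 1)
  P={0,2}:  v_{0} + v_{2} = v_{1} ; sig = (2; 1)
  P={0,4}:  v_{0} + v_{4} = v_{2} ; sig = (2; 1)
  P={1,5}:  v_{1} + v_{5} = v_{2} ; sig = (2; 1)
  P={2,3}:  v_{2} + v_{3} = v_{5} ; sig = (2; 1)
  P={2,5}:  v_{2} + v_{5} = v_{4} ; sig = (2; 1)
  P={3,6}:  v_{3} + v_{6} = v_{0} ; sig = (2; 1)
  P={5,6}:  v_{5} + v_{6} = v_{1} ; sig = (2; 1)
  P={4,6}:  v_{4} + v_{6} = v_{1} + v_{2} ; sig = (2; 1,1)
  P={1,4}:  v_{1} + v_{4} = 2·v_{2} ; sig = (2; 2)
  P={2,6}:  v_{2} + v_{6} = 2·v_{1} ; sig = (2; 2)
  P={3,4}:  v_{3} + v_{4} = 2·v_{5} ; sig = (2; 2)

Signatures (|P|; sorted positive RHS coefficients), sorted:
[(2; —), (2; —), (2; 1), (2; 1), (2; 1), (2; 1), (2; 1), (2; 1), (2; 1), (2; 1), (2; 1,1), (2; 2), (2; 2), (2; 2)]


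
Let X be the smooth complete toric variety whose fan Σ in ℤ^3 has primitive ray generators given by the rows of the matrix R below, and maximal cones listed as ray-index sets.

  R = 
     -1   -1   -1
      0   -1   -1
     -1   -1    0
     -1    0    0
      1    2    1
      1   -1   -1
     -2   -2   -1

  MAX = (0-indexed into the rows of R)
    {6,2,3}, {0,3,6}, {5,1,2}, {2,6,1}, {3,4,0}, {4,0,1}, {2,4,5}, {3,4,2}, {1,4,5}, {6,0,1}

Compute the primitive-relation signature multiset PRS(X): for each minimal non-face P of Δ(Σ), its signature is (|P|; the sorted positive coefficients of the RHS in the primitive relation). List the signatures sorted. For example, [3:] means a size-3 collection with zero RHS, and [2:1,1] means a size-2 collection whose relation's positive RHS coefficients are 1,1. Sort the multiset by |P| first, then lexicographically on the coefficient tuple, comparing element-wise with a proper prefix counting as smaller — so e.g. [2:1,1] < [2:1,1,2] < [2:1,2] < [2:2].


Σ has 7 primitive collections:

  P={0,2}:  v_{0} + v_{2} = v_{6}  ⇒ sig = [2:1]
  P={1,3}:  v_{1} + v_{3} = v_{0}  ⇒ sig = [2:1]
  P={3,5}:  v_{3} + v_{5} = v_{1}  ⇒ sig = [2:1]
  P={4,6}:  v_{4} + v_{6} = v_{3}  ⇒ sig = [2:1]
  P={5,6}:  v_{5} + v_{6} = 2·v_{1} + v_{2}  ⇒ sig = [2:1,2]
  P={0,5}:  v_{0} + v_{5} = 2·v_{1}  ⇒ sig = [2:2]
  P={1,2,4}:  v_{1} + v_{2} + v_{4} = 0  ⇒ sig = [3:]

so the primitive-relation signature multiset is
{ [2:1] ×4,  [2:1,2],  [2:2],  [3:] }


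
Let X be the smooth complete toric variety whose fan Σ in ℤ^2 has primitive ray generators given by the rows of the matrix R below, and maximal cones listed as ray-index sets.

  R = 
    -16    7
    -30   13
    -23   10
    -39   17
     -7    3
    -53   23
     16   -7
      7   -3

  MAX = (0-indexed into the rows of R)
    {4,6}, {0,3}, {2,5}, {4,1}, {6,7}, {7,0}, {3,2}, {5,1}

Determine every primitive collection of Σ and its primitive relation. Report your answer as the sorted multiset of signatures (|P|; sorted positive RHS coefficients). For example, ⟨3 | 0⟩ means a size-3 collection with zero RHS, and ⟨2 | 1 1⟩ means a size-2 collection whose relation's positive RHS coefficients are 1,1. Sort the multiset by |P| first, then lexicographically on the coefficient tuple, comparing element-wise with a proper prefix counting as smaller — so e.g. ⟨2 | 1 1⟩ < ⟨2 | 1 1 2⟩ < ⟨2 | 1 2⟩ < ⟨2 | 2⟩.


20 collections generate NE(X_Σ); each relation:

  P={0,6}:  v_{0} + v_{6} = 0 ; sig = ⟨2 | 0⟩
  P={4,7}:  v_{4} + v_{7} = 0 ; sig = ⟨2 | 0⟩
  P={0,2}:  v_{0} + v_{2} = v_{3} ; sig = ⟨2 | 1⟩
  P={0,4}:  v_{0} + v_{4} = v_{2} ; sig = ⟨2 | 1⟩
  P={1,2}:  v_{1} + v_{2} = v_{5} ; sig = ⟨2 | 1⟩
  P={1,7}:  v_{1} + v_{7} = v_{2} ; sig = ⟨2 | 1⟩
  P={2,4}:  v_{2} + v_{4} = v_{1} ; sig = ⟨2 | 1⟩
  P={2,6}:  v_{2} + v_{6} = v_{4} ; sig = ⟨2 | 1⟩
  P={2,7}:  v_{2} + v_{7} = v_{0} ; sig = ⟨2 | 1⟩
  P={3,6}:  v_{3} + v_{6} = v_{2} ; sig = ⟨2 | 1⟩
  P={5,6}:  v_{5} + v_{6} = v_{1} + v_{4} ; sig = ⟨2 | 1 1⟩
  P={0,1}:  v_{0} + v_{1} = 2·v_{2} ; sig = ⟨2 | 2⟩
  P={1,6}:  v_{1} + v_{6} = 2·v_{4} ; sig = ⟨2 | 2⟩
  P={3,4}:  v_{3} + v_{4} = 2·v_{2} ; sig = ⟨2 | 2⟩
  P={3,7}:  v_{3} + v_{7} = 2·v_{0} ; sig = ⟨2 | 2⟩
  P={4,5}:  v_{4} + v_{5} = 2·v_{1} ; sig = ⟨2 | 2⟩
  P={5,7}:  v_{5} + v_{7} = 2·v_{2} ; sig = ⟨2 | 2⟩
  P={0,5}:  v_{0} + v_{5} = 3·v_{2} ; sig = ⟨2 | 3⟩
  P={1,3}:  v_{1} + v_{3} = 3·v_{2} ; sig = ⟨2 | 3⟩
  P={3,5}:  v_{3} + v_{5} = 4·v_{2} ; sig = ⟨2 | 4⟩

so the primitive-relation signature multiset is
    ⟨2 | 0⟩
    ⟨2 | 0⟩
    ⟨2 | 1⟩
    ⟨2 | 1⟩
    ⟨2 | 1⟩
    ⟨2 | 1⟩
    ⟨2 | 1⟩
    ⟨2 | 1⟩
    ⟨2 | 1⟩
    ⟨2 | 1⟩
    ⟨2 | 1 1⟩
    ⟨2 | 2⟩
    ⟨2 | 2⟩
    ⟨2 | 2⟩
    ⟨2 | 2⟩
    ⟨2 | 2⟩
    ⟨2 | 2⟩
    ⟨2 | 3⟩
    ⟨2 | 3⟩
    ⟨2 | 4⟩


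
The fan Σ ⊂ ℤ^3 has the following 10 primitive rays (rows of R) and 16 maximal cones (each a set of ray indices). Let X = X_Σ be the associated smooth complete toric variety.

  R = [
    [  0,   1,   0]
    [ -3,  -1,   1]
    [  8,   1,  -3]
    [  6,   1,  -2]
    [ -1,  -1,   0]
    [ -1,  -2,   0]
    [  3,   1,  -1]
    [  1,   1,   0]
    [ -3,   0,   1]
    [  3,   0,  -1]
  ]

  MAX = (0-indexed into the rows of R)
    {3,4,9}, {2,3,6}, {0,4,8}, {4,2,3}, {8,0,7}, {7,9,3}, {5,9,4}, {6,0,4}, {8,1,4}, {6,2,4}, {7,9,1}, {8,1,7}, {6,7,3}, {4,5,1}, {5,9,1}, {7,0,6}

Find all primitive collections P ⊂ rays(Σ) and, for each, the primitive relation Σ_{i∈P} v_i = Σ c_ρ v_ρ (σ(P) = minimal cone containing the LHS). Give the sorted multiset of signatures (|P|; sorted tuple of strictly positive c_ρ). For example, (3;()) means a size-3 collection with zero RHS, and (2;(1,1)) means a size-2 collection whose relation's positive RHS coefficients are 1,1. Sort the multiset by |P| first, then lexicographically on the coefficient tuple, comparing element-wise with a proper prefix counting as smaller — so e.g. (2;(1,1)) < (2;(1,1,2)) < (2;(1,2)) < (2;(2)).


Σ has 23 primitive collections:

  • {1,6}:  v_{1} + v_{6} = 0 ; sig = (2;())
  • {4,7}:  v_{4} + v_{7} = 0 ; sig = (2;())
  • {8,9}:  v_{8} + v_{9} = 0 ; sig = (2;())
  • {0,1}:  v_{0} + v_{1} = v_{8} ; sig = (2;(1))
  • {0,5}:  v_{0} + v_{5} = v_{4} ; sig = (2;(1))
  • {0,9}:  v_{0} + v_{9} = v_{6} ; sig = (2;(1))
  • {1,3}:  v_{1} + v_{3} = v_{9} ; sig = (2;(1))
  • {3,8}:  v_{3} + v_{8} = v_{6} ; sig = (2;(1))
  • {6,8}:  v_{6} + v_{8} = v_{0} ; sig = (2;(1))
  • {6,9}:  v_{6} + v_{9} = v_{3} ; sig = (2;(1))
  • {1,2}:  v_{1} + v_{2} = v_{3} + v_{4} ; sig = (2;(1,1))
  • {2,7}:  v_{2} + v_{7} = v_{3} + v_{6} ; sig = (2;(1,1))
  • {5,6}:  v_{5} + v_{6} = v_{4} + v_{9} ; sig = (2;(1,1))
  • {5,7}:  v_{5} + v_{7} = v_{1} + v_{9} ; sig = (2;(1,1))
  • {5,8}:  v_{5} + v_{8} = v_{1} + v_{4} ; sig = (2;(1,1))
  • {2,5}:  v_{2} + v_{5} = v_{3} + 2·v_{4} + v_{9} ; sig = (2;(1,1,2))
  • {2,8}:  v_{2} + v_{8} = v_{4} + 2·v_{6} ; sig = (2;(1,2))
  • {2,9}:  v_{2} + v_{9} = 2·v_{3} + v_{4} ; sig = (2;(1,2))
  • {3,5}:  v_{3} + v_{5} = v_{4} + 2·v_{9} ; sig = (2;(1,2))
  • {0,2}:  v_{0} + v_{2} = v_{4} + 3·v_{6} ; sig = (2;(1,3))
  • {0,3}:  v_{0} + v_{3} = 2·v_{6} ; sig = (2;(2))
  • {1,4,9}:  v_{1} + v_{4} + v_{9} = v_{5} ; sig = (3;(1))
  • {3,4,6}:  v_{3} + v_{4} + v_{6} = v_{2} ; sig = (3;(1))

Hence PRS(X_Σ) =
    (2;())
    (2;())
    (2;())
    (2;(1))
    (2;(1))
    (2;(1))
    (2;(1))
    (2;(1))
    (2;(1))
    (2;(1))
    (2;(1,1))
    (2;(1,1))
    (2;(1,1))
    (2;(1,1))
    (2;(1,1))
    (2;(1,1,2))
    (2;(1,2))
    (2;(1,2))
    (2;(1,2))
    (2;(1,3))
    (2;(2))
    (3;(1))
    (3;(1))


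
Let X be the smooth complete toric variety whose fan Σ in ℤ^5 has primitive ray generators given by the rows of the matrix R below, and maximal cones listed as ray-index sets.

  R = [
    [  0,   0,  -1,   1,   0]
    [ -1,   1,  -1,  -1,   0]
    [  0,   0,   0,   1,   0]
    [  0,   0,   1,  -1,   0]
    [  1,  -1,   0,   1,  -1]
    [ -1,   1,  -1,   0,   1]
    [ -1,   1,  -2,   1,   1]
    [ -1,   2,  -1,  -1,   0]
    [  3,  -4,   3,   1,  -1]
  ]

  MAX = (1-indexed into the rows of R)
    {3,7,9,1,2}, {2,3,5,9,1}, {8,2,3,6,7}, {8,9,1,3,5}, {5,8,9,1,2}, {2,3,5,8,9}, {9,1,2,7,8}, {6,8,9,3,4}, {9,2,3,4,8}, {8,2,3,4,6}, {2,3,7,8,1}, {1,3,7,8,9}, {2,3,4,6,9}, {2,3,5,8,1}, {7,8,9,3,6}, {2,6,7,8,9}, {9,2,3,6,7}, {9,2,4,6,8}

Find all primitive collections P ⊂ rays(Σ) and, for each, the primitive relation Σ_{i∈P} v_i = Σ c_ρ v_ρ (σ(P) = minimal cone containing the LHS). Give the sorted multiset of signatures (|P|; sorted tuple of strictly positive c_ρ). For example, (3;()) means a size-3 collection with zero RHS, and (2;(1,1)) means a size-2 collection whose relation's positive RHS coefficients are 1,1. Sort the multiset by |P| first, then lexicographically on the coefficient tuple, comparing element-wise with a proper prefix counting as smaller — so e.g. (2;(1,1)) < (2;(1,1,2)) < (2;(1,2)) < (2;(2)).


Minimal non-faces — 9 found among 9 rays, 18 max cones:

  P={1,4}:  v_{1} + v_{4} = 0 — sig = (2;())
  P={1,6}:  v_{1} + v_{6} = v_{7} — sig = (2;(1))
  P={4,7}:  v_{4} + v_{7} = v_{6} — sig = (2;(1))
  P={5,6}:  v_{5} + v_{6} = v_{1} — sig = (2;(1))
  P={4,5}:  v_{4} + v_{5} = v_{2} + v_{3} + v_{8} + v_{9} — sig = (2;(1,1,1,1))
  P={5,7}:  v_{5} + v_{7} = 2·v_{1} — sig = (2;(2))
  P={2,3,6,8,9}:  v_{2} + v_{3} + v_{6} + v_{8} + v_{9} = 0 — sig = (5;())
  P={1,2,3,8,9}:  v_{1} + v_{2} + v_{3} + v_{8} + v_{9} = v_{5} — sig = (5;(1))
  P={2,3,7,8,9}:  v_{2} + v_{3} + v_{7} + v_{8} + v_{9} = v_{1} — sig = (5;(1))

Hence PRS(X_Σ) =
    (2;())
    (2;(1))
    (2;(1))
    (2;(1))
    (2;(1,1,1,1))
    (2;(2))
    (5;())
    (5;(1))
    (5;(1))


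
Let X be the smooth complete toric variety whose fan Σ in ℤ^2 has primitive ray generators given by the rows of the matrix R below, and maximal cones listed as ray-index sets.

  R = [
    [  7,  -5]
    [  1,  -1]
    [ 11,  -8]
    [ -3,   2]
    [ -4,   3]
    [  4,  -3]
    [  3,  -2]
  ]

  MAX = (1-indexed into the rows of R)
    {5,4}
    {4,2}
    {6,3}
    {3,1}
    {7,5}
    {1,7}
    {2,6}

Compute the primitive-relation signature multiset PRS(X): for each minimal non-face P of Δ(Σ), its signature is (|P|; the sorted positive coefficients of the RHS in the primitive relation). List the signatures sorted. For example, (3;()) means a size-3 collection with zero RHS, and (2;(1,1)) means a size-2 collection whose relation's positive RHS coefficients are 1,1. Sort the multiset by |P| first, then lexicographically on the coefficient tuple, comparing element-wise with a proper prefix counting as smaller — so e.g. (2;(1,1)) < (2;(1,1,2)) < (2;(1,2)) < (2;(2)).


14 collections generate NE(X_Σ); each relation:

  P={4,7}:  v_{4} + v_{7} = 0  so sig = (2;())
  P={5,6}:  v_{5} + v_{6} = 0  so sig = (2;())
  P={1,4}:  v_{1} + v_{4} = v_{6}  so sig = (2;(1))
  P={1,5}:  v_{1} + v_{5} = v_{7}  so sig = (2;(1))
  P={1,6}:  v_{1} + v_{6} = v_{3}  so sig = (2;(1))
  P={2,5}:  v_{2} + v_{5} = v_{4}  so sig = (2;(1))
  P={2,7}:  v_{2} + v_{7} = v_{6}  so sig = (2;(1))
  P={3,5}:  v_{3} + v_{5} = v_{1}  so sig = (2;(1))
  P={4,6}:  v_{4} + v_{6} = v_{2}  so sig = (2;(1))
  P={6,7}:  v_{6} + v_{7} = v_{1}  so sig = (2;(1))
  P={1,2}:  v_{1} + v_{2} = 2·v_{6}  so sig = (2;(2))
  P={3,4}:  v_{3} + v_{4} = 2·v_{6}  so sig = (2;(2))
  P={3,7}:  v_{3} + v_{7} = 2·v_{1}  so sig = (2;(2))
  P={2,3}:  v_{2} + v_{3} = 3·v_{6}  so sig = (2;(3))

so the primitive-relation signature multiset is
{ (2;()) ×2,  (2;(1)) ×8,  (2;(2)) ×3,  (2;(3)) }


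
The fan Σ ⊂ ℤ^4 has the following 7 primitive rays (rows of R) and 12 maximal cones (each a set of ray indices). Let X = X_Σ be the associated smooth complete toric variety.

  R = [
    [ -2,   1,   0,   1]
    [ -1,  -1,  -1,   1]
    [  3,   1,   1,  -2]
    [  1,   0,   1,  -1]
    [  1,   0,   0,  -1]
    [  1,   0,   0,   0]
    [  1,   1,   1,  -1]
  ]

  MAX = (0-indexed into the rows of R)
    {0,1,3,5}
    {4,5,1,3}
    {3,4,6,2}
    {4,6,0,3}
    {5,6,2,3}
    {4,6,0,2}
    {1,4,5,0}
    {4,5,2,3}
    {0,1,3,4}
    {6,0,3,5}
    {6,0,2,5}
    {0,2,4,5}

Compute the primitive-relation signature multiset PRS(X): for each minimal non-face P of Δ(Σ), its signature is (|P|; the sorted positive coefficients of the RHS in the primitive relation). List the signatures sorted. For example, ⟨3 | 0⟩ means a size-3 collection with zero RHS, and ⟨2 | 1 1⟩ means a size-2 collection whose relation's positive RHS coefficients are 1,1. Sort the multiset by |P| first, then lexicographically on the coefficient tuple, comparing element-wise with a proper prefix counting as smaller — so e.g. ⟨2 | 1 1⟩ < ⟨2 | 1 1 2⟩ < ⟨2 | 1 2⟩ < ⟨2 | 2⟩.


|primitive collections| = 5. Relations:

  • {1,6}:  v_{1} + v_{6} = 0  ⇒ sig = ⟨2 | 0⟩
  • {1,2}:  v_{1} + v_{2} = v_{4} + v_{5}  ⇒ sig = ⟨2 | 1 1⟩
  • {4,5,6}:  v_{4} + v_{5} + v_{6} = v_{2}  ⇒ sig = ⟨3 | 1⟩
  • {0,2,3}:  v_{0} + v_{2} + v_{3} = 2·v_{6}  ⇒ sig = ⟨3 | 2⟩
  • {0,3,4,5}:  v_{0} + v_{3} + v_{4} + v_{5} = v_{6}  ⇒ sig = ⟨4 | 1⟩

so the primitive-relation signature multiset is
    |P|=2: 2 collections, coeffs (), (1,1)
    |P|=3: 2 collections, coeffs (1), (2)
    |P|=4: 1 collection, coeffs (1)


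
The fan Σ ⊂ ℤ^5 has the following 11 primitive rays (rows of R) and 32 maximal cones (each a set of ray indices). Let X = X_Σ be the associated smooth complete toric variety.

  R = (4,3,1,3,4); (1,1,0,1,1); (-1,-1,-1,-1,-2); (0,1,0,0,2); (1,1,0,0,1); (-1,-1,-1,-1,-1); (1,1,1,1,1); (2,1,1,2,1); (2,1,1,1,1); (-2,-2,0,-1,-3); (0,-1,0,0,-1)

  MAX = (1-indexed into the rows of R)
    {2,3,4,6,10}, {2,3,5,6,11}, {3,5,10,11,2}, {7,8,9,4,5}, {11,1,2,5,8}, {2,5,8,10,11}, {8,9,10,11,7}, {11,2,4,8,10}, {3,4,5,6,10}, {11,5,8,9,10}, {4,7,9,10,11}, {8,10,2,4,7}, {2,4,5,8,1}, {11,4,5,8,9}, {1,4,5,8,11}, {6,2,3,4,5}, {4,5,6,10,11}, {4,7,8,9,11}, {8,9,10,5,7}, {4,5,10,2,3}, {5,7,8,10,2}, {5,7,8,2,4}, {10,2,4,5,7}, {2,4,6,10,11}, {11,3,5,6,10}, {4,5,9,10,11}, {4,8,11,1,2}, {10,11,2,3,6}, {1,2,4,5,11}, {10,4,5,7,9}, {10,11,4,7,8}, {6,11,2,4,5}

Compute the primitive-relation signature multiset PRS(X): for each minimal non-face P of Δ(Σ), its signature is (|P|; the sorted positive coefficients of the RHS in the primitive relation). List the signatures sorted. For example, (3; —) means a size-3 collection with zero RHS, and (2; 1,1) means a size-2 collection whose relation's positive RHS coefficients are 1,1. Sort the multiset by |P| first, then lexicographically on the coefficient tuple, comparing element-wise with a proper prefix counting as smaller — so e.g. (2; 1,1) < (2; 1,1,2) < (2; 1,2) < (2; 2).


Σ has 20 primitive collections:

  P = {6,7}:  v_{6} + v_{7} = 0 ; sig = (2; —)
  P = {1,10}:  v_{1} + v_{10} = v_{8} ; sig = (2; 1)
  P = {2,9}:  v_{2} + v_{9} = v_{5} + v_{8} ; sig = (2; 1,1)
  P = {6,8}:  v_{6} + v_{8} = v_{2} + v_{11} ; sig = (2; 1,1)
  P = {6,9}:  v_{6} + v_{9} = v_{5} + v_{11} ; sig = (2; 1,1)
  P = {3,7}:  v_{3} + v_{7} = v_{2} + v_{5} + v_{10} ; sig = (2; 1,1,1)
  P = {3,8}:  v_{3} + v_{8} = 2·v_{2} + v_{5} + v_{10} + v_{11} ; sig = (2; 1,1,1,2)
  P = {3,9}:  v_{3} + v_{9} = v_{2} + 2·v_{5} + v_{10} + v_{11} ; sig = (2; 1,1,1,2)
  P = {1,3}:  v_{1} + v_{3} = 2·v_{2} + v_{5} + v_{11} ; sig = (2; 1,1,2)
  P = {1,7}:  v_{1} + v_{7} = v_{4} + v_{5} + 2·v_{8} ; sig = (2; 1,1,2)
  P = {1,6}:  v_{1} + v_{6} = 2·v_{2} + v_{4} + v_{5} + 2·v_{11} ; sig = (2; 1,1,2,2)
  P = {1,9}:  v_{1} + v_{9} = v_{4} + 2·v_{5} + 2·v_{8} + v_{11} ; sig = (2; 1,1,2,2)
  P = {2,7,11}:  v_{2} + v_{7} + v_{11} = v_{8} ; sig = (3; 1)
  P = {3,4,11}:  v_{3} + v_{4} + v_{11} = v_{6} ; sig = (3; 1)
  P = {5,7,11}:  v_{5} + v_{7} + v_{11} = v_{9} ; sig = (3; 1)
  P = {2,5,6,10}:  v_{2} + v_{5} + v_{6} + v_{10} = v_{3} ; sig = (4; 1)
  P = {4,5,8,10}:  v_{4} + v_{5} + v_{8} + v_{10} = v_{7} ; sig = (4; 1)
  P = {4,8,9,10}:  v_{4} + v_{8} + v_{9} + v_{10} = 2·v_{7} + v_{11} ; sig = (4; 1,2)
  P = {2,4,5,10,11}:  v_{2} + v_{4} + v_{5} + v_{10} + v_{11} = 0 ; sig = (5; —)
  P = {2,4,5,8,11}:  v_{2} + v_{4} + v_{5} + v_{8} + v_{11} = v_{1} ; sig = (5; 1)

so the primitive-relation signature multiset is
    (2; —)
    (2; 1)
    (2; 1,1)
    (2; 1,1)
    (2; 1,1)
    (2; 1,1,1)
    (2; 1,1,1,2)
    (2; 1,1,1,2)
    (2; 1,1,2)
    (2; 1,1,2)
    (2; 1,1,2,2)
    (2; 1,1,2,2)
    (3; 1)
    (3; 1)
    (3; 1)
    (4; 1)
    (4; 1)
    (4; 1,2)
    (5; —)
    (5; 1)


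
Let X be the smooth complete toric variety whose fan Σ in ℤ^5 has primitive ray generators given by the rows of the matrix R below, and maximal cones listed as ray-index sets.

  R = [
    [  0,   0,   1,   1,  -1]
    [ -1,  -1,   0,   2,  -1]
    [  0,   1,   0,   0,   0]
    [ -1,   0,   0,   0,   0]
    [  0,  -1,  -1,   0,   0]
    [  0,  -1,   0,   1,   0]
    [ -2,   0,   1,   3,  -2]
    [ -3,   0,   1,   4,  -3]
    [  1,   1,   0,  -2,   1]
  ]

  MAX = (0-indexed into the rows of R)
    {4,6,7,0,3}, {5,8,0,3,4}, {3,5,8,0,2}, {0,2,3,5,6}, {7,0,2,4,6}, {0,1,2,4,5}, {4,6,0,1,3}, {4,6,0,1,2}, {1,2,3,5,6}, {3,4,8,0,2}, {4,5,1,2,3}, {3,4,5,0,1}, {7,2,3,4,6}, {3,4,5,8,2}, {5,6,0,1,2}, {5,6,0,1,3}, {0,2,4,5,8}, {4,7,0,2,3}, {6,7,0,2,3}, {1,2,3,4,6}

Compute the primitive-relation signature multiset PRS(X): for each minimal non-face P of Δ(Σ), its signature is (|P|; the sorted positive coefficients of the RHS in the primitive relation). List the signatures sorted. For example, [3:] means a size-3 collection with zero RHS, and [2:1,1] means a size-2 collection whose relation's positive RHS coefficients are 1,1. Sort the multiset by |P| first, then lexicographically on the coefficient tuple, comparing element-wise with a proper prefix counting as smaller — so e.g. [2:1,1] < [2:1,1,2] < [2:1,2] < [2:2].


The 9 primitive collections of Σ (r=9, n=5):

  P = {1,8}:  v_{1} + v_{8} = 0  ⇒ sig = [2:]
  P = {5,7}:  v_{5} + v_{7} = v_{1} + v_{6}  ⇒ sig = [2:1,1]
  P = {6,8}:  v_{6} + v_{8} = v_{0} + v_{2} + v_{3}  ⇒ sig = [2:1,1,1]
  P = {1,7}:  v_{1} + v_{7} = v_{4} + 2·v_{6}  ⇒ sig = [2:1,2]
  P = {7,8}:  v_{7} + v_{8} = 2·v_{0} + 2·v_{2} + 2·v_{3} + v_{4}  ⇒ sig = [2:1,2,2,2]
  P = {4,5,6}:  v_{4} + v_{5} + v_{6} = 2·v_{1}  ⇒ sig = [3:2]
  P = {0,1,2,3}:  v_{0} + v_{1} + v_{2} + v_{3} = v_{6}  ⇒ sig = [4:1]
  P = {0,2,3,4,5}:  v_{0} + v_{2} + v_{3} + v_{4} + v_{5} = v_{1}  ⇒ sig = [5:1]
  P = {0,2,3,4,6}:  v_{0} + v_{2} + v_{3} + v_{4} + v_{6} = v_{7}  ⇒ sig = [5:1]

so the primitive-relation signature multiset is
    [2:]
    [2:1,1]
    [2:1,1,1]
    [2:1,2]
    [2:1,2,2,2]
    [3:2]
    [4:1]
    [5:1]
    [5:1]


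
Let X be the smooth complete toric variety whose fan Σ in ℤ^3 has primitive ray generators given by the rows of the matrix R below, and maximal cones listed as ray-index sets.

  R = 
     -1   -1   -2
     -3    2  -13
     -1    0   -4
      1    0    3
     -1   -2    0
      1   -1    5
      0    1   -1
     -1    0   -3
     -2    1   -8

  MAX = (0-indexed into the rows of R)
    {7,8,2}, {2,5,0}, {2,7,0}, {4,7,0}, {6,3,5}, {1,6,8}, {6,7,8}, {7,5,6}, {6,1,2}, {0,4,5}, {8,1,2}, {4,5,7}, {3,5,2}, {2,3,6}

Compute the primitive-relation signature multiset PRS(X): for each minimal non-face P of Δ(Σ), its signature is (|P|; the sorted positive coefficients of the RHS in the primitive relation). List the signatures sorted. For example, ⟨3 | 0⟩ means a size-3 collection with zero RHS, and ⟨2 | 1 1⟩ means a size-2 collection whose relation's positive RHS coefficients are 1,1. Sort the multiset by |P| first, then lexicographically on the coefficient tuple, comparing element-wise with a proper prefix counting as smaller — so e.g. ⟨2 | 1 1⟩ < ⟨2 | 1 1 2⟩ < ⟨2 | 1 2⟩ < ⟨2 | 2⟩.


The 20 primitive collections of Σ (r=9, n=3):

  {3,7}:  v_{3} + v_{7} = 0  so sig = ⟨2 | 0⟩
  {0,6}:  v_{0} + v_{6} = v_{7}  so sig = ⟨2 | 1⟩
  {1,5}:  v_{1} + v_{5} = v_{8}  so sig = ⟨2 | 1⟩
  {5,8}:  v_{5} + v_{8} = v_{7}  so sig = ⟨2 | 1⟩
  {0,3}:  v_{0} + v_{3} = v_{2} + v_{5}  so sig = ⟨2 | 1 1⟩
  {3,4}:  v_{3} + v_{4} = v_{0} + v_{5}  so sig = ⟨2 | 1 1⟩
  {3,8}:  v_{3} + v_{8} = v_{2} + v_{6}  so sig = ⟨2 | 1 1⟩
  {0,1}:  v_{0} + v_{1} = v_{2} + v_{7} + v_{8}  so sig = ⟨2 | 1 1 1⟩
  {0,8}:  v_{0} + v_{8} = v_{2} + 2·v_{7}  so sig = ⟨2 | 1 2⟩
  {4,6}:  v_{4} + v_{6} = v_{5} + 2·v_{7}  so sig = ⟨2 | 1 2⟩
  {4,8}:  v_{4} + v_{8} = v_{0} + 2·v_{7}  so sig = ⟨2 | 1 2⟩
  {1,4}:  v_{1} + v_{4} = v_{2} + 3·v_{7}  so sig = ⟨2 | 1 3⟩
  {1,7}:  v_{1} + v_{7} = 2·v_{8}  so sig = ⟨2 | 2⟩
  {2,4}:  v_{2} + v_{4} = 2·v_{0}  so sig = ⟨2 | 2⟩
  {1,3}:  v_{1} + v_{3} = 2·v_{2} + 2·v_{6}  so sig = ⟨2 | 2 2⟩
  {2,5,6}:  v_{2} + v_{5} + v_{6} = 0  so sig = ⟨3 | 0⟩
  {0,5,7}:  v_{0} + v_{5} + v_{7} = v_{4}  so sig = ⟨3 | 1⟩
  {2,5,7}:  v_{2} + v_{5} + v_{7} = v_{0}  so sig = ⟨3 | 1⟩
  {2,6,7}:  v_{2} + v_{6} + v_{7} = v_{8}  so sig = ⟨3 | 1⟩
  {2,6,8}:  v_{2} + v_{6} + v_{8} = v_{1}  so sig = ⟨3 | 1⟩

Sorted signature multiset PRS(X):
[⟨2 | 0⟩, ⟨2 | 1⟩, ⟨2 | 1⟩, ⟨2 | 1⟩, ⟨2 | 1 1⟩, ⟨2 | 1 1⟩, ⟨2 | 1 1⟩, ⟨2 | 1 1 1⟩, ⟨2 | 1 2⟩, ⟨2 | 1 2⟩, ⟨2 | 1 2⟩, ⟨2 | 1 3⟩, ⟨2 | 2⟩, ⟨2 | 2⟩, ⟨2 | 2 2⟩, ⟨3 | 0⟩, ⟨3 | 1⟩, ⟨3 | 1⟩, ⟨3 | 1⟩, ⟨3 | 1⟩]


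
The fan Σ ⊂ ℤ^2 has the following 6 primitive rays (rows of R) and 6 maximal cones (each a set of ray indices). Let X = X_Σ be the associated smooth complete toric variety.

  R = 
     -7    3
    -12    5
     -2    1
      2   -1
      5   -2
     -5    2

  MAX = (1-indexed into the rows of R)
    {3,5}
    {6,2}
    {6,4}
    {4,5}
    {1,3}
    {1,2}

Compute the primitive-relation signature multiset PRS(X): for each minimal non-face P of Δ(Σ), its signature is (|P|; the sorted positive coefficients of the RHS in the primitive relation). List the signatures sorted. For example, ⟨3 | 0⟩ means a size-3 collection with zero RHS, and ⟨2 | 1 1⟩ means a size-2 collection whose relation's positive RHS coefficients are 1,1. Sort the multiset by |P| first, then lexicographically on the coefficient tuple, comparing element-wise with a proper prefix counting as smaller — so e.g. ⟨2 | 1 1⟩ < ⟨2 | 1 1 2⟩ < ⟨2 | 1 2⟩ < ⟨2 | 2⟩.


Primitive collections (9):

  P = {3,4}:  v_{3} + v_{4} = 0  ⇒ sig = ⟨2 | 0⟩
  P = {5,6}:  v_{5} + v_{6} = 0  ⇒ sig = ⟨2 | 0⟩
  P = {1,4}:  v_{1} + v_{4} = v_{6}  ⇒ sig = ⟨2 | 1⟩
  P = {1,5}:  v_{1} + v_{5} = v_{3}  ⇒ sig = ⟨2 | 1⟩
  P = {1,6}:  v_{1} + v_{6} = v_{2}  ⇒ sig = ⟨2 | 1⟩
  P = {2,5}:  v_{2} + v_{5} = v_{1}  ⇒ sig = ⟨2 | 1⟩
  P = {3,6}:  v_{3} + v_{6} = v_{1}  ⇒ sig = ⟨2 | 1⟩
  P = {2,3}:  v_{2} + v_{3} = 2·v_{1}  ⇒ sig = ⟨2 | 2⟩
  P = {2,4}:  v_{2} + v_{4} = 2·v_{6}  ⇒ sig = ⟨2 | 2⟩

Sorted signature multiset PRS(X):
{ ⟨2 | 0⟩ ×2,  ⟨2 | 1⟩ ×5,  ⟨2 | 2⟩ ×2 }


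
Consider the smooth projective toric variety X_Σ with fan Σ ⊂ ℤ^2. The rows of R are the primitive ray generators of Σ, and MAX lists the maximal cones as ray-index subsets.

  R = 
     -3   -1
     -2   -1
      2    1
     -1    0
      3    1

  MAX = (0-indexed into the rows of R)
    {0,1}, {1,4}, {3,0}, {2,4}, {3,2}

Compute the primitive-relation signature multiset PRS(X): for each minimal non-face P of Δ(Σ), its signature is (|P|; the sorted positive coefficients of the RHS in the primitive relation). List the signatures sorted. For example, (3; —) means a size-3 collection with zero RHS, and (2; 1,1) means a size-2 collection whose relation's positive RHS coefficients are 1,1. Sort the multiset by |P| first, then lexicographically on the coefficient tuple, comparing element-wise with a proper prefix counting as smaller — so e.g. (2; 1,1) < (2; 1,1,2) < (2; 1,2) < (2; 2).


Σ has 5 primitive collections:

  • {0,4}:  v_{0} + v_{4} = 0  so sig = (2; —)
  • {1,2}:  v_{1} + v_{2} = 0  so sig = (2; —)
  • {0,2}:  v_{0} + v_{2} = v_{3}  so sig = (2; 1)
  • {1,3}:  v_{1} + v_{3} = v_{0}  so sig = (2; 1)
  • {3,4}:  v_{3} + v_{4} = v_{2}  so sig = (2; 1)

Hence PRS(X_Σ) =
    |P|=2: 5 collections, coeffs (), (), (1), (1), (1)


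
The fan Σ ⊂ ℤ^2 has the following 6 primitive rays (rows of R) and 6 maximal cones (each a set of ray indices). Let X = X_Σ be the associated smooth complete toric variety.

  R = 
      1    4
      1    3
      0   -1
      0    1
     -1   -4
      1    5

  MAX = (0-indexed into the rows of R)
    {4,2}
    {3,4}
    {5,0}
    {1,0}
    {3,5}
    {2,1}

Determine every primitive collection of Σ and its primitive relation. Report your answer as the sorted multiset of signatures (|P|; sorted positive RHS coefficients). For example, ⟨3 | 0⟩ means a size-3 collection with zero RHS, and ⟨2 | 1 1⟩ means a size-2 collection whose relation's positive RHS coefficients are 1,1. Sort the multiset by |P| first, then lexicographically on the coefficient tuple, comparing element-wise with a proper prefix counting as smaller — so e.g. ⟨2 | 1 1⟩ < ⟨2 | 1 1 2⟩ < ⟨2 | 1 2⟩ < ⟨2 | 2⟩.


Δ(Σ) — 6 vertices, 9 min non-faces:

  P={0,4}:  v_{0} + v_{4} = 0  →  sig = ⟨2 | 0⟩
  P={2,3}:  v_{2} + v_{3} = 0  →  sig = ⟨2 | 0⟩
  P={0,2}:  v_{0} + v_{2} = v_{1}  →  sig = ⟨2 | 1⟩
  P={0,3}:  v_{0} + v_{3} = v_{5}  →  sig = ⟨2 | 1⟩
  P={1,3}:  v_{1} + v_{3} = v_{0}  →  sig = ⟨2 | 1⟩
  P={1,4}:  v_{1} + v_{4} = v_{2}  →  sig = ⟨2 | 1⟩
  P={2,5}:  v_{2} + v_{5} = v_{0}  →  sig = ⟨2 | 1⟩
  P={4,5}:  v_{4} + v_{5} = v_{3}  →  sig = ⟨2 | 1⟩
  P={1,5}:  v_{1} + v_{5} = 2·v_{0}  →  sig = ⟨2 | 2⟩

Signatures (|P|; sorted positive RHS coefficients), sorted:
{ ⟨2 | 0⟩ ×2,  ⟨2 | 1⟩ ×6,  ⟨2 | 2⟩ }


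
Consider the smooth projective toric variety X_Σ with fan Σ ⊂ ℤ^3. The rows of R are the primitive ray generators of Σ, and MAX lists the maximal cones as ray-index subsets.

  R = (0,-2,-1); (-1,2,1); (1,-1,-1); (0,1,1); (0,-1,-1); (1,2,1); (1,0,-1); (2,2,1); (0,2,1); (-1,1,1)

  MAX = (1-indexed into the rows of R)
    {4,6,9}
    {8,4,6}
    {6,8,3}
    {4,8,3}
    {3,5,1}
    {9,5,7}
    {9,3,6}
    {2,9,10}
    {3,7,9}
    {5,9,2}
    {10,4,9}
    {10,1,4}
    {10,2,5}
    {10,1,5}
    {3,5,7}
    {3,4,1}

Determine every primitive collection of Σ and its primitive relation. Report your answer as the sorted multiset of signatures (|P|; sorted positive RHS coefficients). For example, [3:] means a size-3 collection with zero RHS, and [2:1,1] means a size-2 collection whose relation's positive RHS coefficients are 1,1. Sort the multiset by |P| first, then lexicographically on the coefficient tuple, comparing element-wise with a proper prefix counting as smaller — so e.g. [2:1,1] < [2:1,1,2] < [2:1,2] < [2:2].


25 collections generate NE(X_Σ); each relation:

  P = {1,9}:  v_{1} + v_{9} = 0  →  sig = [2:]
  P = {3,10}:  v_{3} + v_{10} = 0  →  sig = [2:]
  P = {4,5}:  v_{4} + v_{5} = 0  →  sig = [2:]
  P = {1,2}:  v_{1} + v_{2} = v_{5} + v_{10}  →  sig = [2:1,1]
  P = {1,6}:  v_{1} + v_{6} = v_{3} + v_{4}  →  sig = [2:1,1]
  P = {1,7}:  v_{1} + v_{7} = v_{3} + v_{5}  →  sig = [2:1,1]
  P = {2,3}:  v_{2} + v_{3} = v_{5} + v_{9}  →  sig = [2:1,1]
  P = {2,4}:  v_{2} + v_{4} = v_{9} + v_{10}  →  sig = [2:1,1]
  P = {2,8}:  v_{2} + v_{8} = v_{6} + v_{9}  →  sig = [2:1,1]
  P = {4,7}:  v_{4} + v_{7} = v_{3} + v_{9}  →  sig = [2:1,1]
  P = {5,6}:  v_{5} + v_{6} = v_{3} + v_{9}  →  sig = [2:1,1]
  P = {5,8}:  v_{5} + v_{8} = v_{3} + v_{6}  →  sig = [2:1,1]
  P = {6,10}:  v_{6} + v_{10} = v_{4} + v_{9}  →  sig = [2:1,1]
  P = {7,10}:  v_{7} + v_{10} = v_{5} + v_{9}  →  sig = [2:1,1]
  P = {8,10}:  v_{8} + v_{10} = v_{4} + v_{6}  →  sig = [2:1,1]
  P = {7,8}:  v_{7} + v_{8} = 2·v_{3} + v_{6} + v_{9}  →  sig = [2:1,1,2]
  P = {2,6}:  v_{2} + v_{6} = 2·v_{9}  →  sig = [2:2]
  P = {8,9}:  v_{8} + v_{9} = 2·v_{6}  →  sig = [2:2]
  P = {1,8}:  v_{1} + v_{8} = 2·v_{3} + 2·v_{4}  →  sig = [2:2,2]
  P = {2,7}:  v_{2} + v_{7} = 2·v_{5} + 2·v_{9}  →  sig = [2:2,2]
  P = {6,7}:  v_{6} + v_{7} = 2·v_{3} + 2·v_{9}  →  sig = [2:2,2]
  P = {3,4,6}:  v_{3} + v_{4} + v_{6} = v_{8}  →  sig = [3:1]
  P = {3,4,9}:  v_{3} + v_{4} + v_{9} = v_{6}  →  sig = [3:1]
  P = {3,5,9}:  v_{3} + v_{5} + v_{9} = v_{7}  →  sig = [3:1]
  P = {5,9,10}:  v_{5} + v_{9} + v_{10} = v_{2}  →  sig = [3:1]

so the primitive-relation signature multiset is
    |P|=2: 21 collections, coeffs (), (), (), (1,1), (1,1), (1,1), (1,1), (1,1), (1,1), (1,1), (1,1), (1,1), (1,1), (1,1), (1,1), (1,1,2), (2), (2), (2,2), (2,2), (2,2)
    |P|=3: 4 collections, coeffs (1), (1), (1), (1)
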